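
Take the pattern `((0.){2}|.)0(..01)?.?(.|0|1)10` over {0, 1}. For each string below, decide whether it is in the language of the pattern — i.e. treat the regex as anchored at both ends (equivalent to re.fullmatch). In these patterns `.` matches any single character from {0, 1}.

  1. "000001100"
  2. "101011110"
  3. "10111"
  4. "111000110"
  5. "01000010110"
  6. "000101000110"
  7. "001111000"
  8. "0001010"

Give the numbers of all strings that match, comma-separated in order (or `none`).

none

1 → no match — must end with "10"
2 → no match
3 → no match — must end with "10"
4 → no match
5 → no match
6 → no match
7 → no match — must end with "10"
8 → no match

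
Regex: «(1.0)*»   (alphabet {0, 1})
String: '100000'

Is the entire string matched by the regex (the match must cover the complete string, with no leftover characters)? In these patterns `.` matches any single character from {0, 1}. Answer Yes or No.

No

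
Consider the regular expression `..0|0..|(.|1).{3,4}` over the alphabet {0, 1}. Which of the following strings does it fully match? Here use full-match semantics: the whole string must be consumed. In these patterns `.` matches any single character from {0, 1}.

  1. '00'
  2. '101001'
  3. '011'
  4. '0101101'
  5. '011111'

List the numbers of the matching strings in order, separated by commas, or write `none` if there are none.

1 → no match
2 → no match
3 → match
4 → no match
5 → no match

3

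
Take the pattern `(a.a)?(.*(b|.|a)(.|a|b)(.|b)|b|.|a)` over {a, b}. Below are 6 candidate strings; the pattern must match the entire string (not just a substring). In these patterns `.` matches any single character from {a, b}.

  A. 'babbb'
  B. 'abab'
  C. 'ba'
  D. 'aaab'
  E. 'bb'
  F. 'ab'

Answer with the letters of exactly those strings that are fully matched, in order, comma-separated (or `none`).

A, B, D

A → match
B → match
C → no match
D → match
E → no match
F → no match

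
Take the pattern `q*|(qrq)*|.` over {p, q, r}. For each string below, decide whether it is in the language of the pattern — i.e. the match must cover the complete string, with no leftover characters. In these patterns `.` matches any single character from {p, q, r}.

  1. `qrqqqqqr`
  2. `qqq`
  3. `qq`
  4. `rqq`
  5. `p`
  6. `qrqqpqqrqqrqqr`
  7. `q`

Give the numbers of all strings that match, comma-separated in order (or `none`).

2, 3, 5, 7

1. `qrqqqqqr` → no match
2. `qqq` → match
3. `qq` → match
4. `rqq` → no match
5. `p` → match
6 → no match
7. `q` → match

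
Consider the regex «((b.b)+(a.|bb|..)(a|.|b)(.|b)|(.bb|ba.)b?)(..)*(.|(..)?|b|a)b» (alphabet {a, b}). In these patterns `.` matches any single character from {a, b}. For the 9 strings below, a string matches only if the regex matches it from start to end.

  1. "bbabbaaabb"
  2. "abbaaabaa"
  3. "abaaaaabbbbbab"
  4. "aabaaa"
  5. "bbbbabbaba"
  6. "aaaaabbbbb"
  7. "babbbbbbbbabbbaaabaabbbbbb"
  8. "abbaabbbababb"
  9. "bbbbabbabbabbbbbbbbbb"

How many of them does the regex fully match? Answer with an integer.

1 → no match
2 → no match — must end with "b"
3 → no match
4 → no match — must end with "b"
5 → no match — must end with "b"
6 → no match
7 → match
8 → match
9 → match
Total matched: 3

3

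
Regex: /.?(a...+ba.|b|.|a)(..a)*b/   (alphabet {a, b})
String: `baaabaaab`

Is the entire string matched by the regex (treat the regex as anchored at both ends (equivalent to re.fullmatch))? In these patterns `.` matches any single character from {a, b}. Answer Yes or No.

No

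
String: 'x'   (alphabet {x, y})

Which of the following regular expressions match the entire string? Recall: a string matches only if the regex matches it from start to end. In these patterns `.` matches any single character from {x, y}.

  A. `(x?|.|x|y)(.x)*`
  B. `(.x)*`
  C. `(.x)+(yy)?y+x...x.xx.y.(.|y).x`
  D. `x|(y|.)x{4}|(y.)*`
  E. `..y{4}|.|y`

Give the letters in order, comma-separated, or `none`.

A, D, E

A → match
B → no match
C → no match
D → match
E → match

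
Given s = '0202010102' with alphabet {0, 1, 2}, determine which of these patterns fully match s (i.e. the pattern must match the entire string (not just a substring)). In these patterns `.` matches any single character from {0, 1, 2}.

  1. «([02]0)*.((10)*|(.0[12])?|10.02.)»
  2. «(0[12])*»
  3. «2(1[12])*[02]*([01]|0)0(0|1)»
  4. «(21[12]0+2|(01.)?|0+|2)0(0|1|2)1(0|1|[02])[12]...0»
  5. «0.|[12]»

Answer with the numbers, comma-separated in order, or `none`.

1 → no match
2 → match
3 → no match — must start with '2'
4 → no match — must end with '0'
5 → no match

2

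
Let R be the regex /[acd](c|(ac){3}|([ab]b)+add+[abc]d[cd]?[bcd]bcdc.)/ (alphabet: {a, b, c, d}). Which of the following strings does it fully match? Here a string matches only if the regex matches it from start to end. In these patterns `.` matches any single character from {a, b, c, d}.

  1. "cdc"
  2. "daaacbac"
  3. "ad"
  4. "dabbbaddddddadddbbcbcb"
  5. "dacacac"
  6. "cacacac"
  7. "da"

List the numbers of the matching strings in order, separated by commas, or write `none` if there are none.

1 → no match
2 → no match
3 → no match
4 → no match
5 → match
6 → match
7 → no match

5, 6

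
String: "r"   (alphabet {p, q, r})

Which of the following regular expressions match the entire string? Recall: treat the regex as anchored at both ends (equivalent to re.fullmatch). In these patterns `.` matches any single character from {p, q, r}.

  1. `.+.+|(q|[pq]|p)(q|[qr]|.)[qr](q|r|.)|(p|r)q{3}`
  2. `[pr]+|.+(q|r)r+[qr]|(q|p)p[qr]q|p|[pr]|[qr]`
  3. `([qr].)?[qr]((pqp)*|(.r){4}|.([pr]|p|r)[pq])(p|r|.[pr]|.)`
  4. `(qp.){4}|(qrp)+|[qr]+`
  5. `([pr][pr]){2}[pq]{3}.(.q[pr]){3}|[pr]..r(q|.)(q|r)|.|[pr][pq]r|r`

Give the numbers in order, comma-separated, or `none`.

2, 4, 5

1 → no match
2 → match
3 → no match
4 → match
5 → match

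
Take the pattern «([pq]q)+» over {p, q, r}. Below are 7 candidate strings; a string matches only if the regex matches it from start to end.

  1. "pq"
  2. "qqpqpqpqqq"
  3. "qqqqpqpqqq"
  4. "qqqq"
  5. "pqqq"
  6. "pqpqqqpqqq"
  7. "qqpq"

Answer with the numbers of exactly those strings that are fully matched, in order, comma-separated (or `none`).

1 → match
2 → match
3 → match
4 → match
5 → match
6 → match
7 → match

1, 2, 3, 4, 5, 6, 7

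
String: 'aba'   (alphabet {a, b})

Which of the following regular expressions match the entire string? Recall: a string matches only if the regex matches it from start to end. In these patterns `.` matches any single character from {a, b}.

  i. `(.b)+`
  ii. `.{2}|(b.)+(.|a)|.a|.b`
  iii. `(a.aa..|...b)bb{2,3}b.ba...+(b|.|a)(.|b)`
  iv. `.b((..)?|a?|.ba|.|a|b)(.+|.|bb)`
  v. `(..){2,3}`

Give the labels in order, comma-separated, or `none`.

i → no match — must end with 'b'
ii → no match
iii → no match
iv → match
v → no match

iv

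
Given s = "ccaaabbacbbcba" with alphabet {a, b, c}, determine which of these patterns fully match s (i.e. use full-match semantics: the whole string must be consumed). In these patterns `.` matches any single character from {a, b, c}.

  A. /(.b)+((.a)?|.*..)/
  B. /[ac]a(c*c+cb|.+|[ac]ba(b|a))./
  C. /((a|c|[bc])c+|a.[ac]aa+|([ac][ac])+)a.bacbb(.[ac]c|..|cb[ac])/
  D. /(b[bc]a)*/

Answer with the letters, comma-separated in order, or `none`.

A → no match
B → no match
C → match
D → no match

C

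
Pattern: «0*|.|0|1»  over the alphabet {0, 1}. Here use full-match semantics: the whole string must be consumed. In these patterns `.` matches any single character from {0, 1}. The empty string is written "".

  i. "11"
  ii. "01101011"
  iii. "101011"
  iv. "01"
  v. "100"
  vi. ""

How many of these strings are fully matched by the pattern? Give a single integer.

i. "11" → no match
ii. "01101011" → no match
iii. "101011" → no match
iv. "01" → no match
v. "100" → no match
vi. "" → match
Total matched: 1

1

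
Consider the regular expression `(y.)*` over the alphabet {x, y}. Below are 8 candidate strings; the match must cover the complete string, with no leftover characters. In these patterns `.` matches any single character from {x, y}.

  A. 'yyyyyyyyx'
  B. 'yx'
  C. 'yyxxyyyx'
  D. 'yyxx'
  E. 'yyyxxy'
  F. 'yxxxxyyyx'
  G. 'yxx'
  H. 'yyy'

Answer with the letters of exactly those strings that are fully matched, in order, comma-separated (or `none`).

B

A → no match
B → match
C → no match
D → no match
E → no match
F → no match
G → no match
H → no match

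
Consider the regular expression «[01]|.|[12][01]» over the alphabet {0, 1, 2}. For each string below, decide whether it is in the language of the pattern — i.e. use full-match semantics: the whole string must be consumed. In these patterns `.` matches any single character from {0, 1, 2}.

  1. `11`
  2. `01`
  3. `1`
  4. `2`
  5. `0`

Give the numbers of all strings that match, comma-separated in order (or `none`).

1 → match
2 → no match
3 → match
4 → match
5 → match

1, 3, 4, 5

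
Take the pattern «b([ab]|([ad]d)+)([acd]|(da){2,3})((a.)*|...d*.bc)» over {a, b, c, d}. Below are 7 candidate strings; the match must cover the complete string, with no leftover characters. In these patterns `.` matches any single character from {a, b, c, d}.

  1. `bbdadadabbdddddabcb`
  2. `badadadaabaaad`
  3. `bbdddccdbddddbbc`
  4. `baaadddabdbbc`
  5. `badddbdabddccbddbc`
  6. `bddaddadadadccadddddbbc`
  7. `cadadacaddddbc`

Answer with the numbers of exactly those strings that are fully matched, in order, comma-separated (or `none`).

1 → no match
2 → match
3 → no match
4 → no match
5 → no match
6 → no match
7 → no match — must start with `b`

2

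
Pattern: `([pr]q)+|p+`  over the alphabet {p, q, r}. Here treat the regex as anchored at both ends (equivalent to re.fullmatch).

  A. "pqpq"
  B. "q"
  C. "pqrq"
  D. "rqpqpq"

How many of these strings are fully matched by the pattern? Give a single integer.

A. "pqpq" → match
B. "q" → no match
C. "pqrq" → match
D. "rqpqpq" → match
Total matched: 3

3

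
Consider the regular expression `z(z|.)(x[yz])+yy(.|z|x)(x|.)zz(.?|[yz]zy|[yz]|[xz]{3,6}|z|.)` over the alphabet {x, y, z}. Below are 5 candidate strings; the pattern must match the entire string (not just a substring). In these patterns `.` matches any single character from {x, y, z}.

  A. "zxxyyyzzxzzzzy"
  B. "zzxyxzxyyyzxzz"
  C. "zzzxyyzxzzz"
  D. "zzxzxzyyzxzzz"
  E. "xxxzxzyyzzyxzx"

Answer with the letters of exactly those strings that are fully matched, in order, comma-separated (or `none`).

B, D

A → no match
B → match
C → no match
D → match
E → no match — must start with "z"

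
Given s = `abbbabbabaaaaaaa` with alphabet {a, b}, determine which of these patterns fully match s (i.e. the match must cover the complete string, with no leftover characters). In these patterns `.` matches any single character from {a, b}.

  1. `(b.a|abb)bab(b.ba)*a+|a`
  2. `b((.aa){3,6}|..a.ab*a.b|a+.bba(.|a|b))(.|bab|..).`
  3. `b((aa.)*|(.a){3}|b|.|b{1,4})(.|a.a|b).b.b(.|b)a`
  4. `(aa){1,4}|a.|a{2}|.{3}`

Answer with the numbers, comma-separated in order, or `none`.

1

1 → match
2 → no match — must start with `b`
3 → no match — must start with `b`
4 → no match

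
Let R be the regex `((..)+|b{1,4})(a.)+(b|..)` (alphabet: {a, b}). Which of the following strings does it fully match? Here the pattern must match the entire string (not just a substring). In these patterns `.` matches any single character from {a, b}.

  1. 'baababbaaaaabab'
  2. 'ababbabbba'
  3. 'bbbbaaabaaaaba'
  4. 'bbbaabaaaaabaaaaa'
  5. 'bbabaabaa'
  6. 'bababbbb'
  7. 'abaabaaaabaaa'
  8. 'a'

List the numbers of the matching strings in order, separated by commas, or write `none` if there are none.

1 → no match
2. 'ababbabbba' → no match
3 → match
4 → no match
5. 'bbabaabaa' → no match
6. 'bababbbb' → no match
7 → no match
8. 'a' → no match

3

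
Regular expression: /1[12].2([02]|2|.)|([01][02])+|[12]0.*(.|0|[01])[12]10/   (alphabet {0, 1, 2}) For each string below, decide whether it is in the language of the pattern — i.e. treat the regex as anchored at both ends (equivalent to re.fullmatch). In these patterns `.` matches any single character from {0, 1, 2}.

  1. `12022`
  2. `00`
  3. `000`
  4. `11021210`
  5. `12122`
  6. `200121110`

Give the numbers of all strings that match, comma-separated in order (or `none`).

1, 2, 5, 6

1 → match
2 → match
3 → no match
4 → no match
5 → match
6 → match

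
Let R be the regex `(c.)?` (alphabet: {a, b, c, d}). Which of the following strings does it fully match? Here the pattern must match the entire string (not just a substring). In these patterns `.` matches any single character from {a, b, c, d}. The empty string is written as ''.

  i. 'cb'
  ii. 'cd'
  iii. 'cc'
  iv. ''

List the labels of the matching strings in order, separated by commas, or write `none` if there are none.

i. 'cb' → match
ii. 'cd' → match
iii. 'cc' → match
iv. '' → match

i, ii, iii, iv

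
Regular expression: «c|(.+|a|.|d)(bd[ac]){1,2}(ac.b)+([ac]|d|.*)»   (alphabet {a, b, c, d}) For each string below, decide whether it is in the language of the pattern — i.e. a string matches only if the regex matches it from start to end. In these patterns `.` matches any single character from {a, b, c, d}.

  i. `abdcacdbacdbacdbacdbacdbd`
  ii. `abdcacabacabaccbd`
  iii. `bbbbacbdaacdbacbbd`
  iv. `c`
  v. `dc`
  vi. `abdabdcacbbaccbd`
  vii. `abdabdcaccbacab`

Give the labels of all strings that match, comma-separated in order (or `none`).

i → match
ii → match
iii → match
iv → match
v → no match
vi → match
vii → match

i, ii, iii, iv, vi, vii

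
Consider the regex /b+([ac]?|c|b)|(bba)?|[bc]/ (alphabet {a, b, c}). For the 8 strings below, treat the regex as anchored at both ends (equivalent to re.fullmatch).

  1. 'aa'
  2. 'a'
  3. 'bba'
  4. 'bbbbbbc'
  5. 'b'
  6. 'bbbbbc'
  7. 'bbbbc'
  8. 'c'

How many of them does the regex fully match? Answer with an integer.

6

1. 'aa' → no match
2. 'a' → no match
3. 'bba' → match
4. 'bbbbbbc' → match
5. 'b' → match
6. 'bbbbbc' → match
7. 'bbbbc' → match
8. 'c' → match
Total matched: 6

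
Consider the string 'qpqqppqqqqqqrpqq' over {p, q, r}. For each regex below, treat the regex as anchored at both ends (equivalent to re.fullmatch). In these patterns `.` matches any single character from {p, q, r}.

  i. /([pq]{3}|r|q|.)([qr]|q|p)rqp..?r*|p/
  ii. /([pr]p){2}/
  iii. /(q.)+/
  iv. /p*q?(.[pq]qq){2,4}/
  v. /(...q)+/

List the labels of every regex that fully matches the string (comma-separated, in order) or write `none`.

iv, v

i → no match
ii → no match — must end with 'p'
iii → no match
iv → match
v → match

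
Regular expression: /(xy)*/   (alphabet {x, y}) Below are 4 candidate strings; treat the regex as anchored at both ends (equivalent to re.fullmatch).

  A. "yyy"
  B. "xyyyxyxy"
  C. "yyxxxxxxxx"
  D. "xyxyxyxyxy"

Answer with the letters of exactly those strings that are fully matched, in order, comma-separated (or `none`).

D

A → no match
B → no match
C → no match
D → match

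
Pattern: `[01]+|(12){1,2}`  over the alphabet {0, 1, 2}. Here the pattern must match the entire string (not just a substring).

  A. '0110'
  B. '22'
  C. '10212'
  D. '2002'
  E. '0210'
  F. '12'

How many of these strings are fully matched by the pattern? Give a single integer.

A → match
B → no match
C → no match
D → no match
E → no match
F → match
Total matched: 2

2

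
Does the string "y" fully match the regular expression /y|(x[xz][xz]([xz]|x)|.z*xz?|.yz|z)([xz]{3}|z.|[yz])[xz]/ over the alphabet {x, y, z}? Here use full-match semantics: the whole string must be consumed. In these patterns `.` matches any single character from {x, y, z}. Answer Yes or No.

Yes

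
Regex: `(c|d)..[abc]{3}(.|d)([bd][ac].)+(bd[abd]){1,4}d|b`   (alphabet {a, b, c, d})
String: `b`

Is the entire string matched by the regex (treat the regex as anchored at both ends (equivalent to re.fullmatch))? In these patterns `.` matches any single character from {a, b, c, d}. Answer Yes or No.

Yes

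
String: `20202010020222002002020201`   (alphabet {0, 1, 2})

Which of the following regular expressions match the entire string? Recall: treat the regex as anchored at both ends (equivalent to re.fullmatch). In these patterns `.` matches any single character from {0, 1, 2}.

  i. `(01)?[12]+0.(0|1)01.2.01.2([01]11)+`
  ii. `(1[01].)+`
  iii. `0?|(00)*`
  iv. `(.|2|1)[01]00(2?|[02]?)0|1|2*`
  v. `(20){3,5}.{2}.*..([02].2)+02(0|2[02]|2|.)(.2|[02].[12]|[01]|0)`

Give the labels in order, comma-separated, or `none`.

i → no match — must end with `11`
ii → no match — must start with `1`
iii → no match
iv → no match
v → match

v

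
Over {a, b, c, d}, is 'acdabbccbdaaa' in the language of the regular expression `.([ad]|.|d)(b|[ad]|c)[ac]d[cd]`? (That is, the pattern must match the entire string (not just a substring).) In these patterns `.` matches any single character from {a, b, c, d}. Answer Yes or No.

No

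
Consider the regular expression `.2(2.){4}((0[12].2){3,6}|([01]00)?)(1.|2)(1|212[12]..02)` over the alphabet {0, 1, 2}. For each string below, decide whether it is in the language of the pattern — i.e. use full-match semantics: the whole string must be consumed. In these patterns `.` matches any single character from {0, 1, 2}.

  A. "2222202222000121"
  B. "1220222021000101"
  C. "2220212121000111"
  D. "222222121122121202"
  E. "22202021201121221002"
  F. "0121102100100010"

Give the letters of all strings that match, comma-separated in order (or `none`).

A → match
B → match
C → match
D → no match
E → match
F → no match

A, B, C, E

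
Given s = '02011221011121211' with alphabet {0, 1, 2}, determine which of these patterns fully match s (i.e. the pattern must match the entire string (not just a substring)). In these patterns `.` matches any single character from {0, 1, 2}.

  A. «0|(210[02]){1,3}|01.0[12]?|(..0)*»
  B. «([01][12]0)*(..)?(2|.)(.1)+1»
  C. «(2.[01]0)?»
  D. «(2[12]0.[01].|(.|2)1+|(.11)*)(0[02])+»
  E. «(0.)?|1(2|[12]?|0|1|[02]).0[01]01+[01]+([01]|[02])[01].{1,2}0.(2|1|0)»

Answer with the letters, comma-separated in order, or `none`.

A → no match
B → match
C → no match
D → no match
E → no match

B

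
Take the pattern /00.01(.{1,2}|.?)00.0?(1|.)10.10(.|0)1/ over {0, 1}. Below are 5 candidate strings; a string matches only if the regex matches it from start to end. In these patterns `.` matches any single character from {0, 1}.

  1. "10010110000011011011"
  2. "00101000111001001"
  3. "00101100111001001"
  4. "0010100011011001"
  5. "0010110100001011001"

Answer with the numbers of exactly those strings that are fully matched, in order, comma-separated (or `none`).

2, 3, 4

1 → no match — must start with "00"
2 → match
3 → match
4 → match
5 → no match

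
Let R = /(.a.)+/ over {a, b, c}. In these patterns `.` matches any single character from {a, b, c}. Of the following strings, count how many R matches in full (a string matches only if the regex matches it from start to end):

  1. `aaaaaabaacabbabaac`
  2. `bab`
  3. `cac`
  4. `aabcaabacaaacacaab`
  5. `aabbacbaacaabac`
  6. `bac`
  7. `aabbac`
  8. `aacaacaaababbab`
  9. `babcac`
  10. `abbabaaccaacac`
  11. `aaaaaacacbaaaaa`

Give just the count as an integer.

1 → match
2. `bab` → match
3. `cac` → match
4 → match
5 → match
6. `bac` → match
7. `aabbac` → match
8 → match
9. `babcac` → match
10 → no match
11 → match
Total matched: 10

10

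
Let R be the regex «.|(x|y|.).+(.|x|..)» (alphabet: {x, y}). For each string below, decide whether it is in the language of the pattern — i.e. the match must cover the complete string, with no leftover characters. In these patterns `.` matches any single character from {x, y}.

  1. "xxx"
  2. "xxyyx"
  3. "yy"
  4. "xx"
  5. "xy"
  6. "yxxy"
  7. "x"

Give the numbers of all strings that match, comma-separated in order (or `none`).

1 → match
2 → match
3 → no match
4 → no match
5 → no match
6 → match
7 → match

1, 2, 6, 7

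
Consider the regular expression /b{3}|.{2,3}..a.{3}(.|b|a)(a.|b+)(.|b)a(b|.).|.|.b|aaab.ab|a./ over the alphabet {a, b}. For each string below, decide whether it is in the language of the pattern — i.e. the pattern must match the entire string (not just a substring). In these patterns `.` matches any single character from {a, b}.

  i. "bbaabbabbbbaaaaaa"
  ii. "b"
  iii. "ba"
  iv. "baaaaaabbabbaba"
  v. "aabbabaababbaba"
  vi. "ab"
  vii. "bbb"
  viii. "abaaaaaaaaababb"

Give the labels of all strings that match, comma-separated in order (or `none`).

i → no match
ii → match
iii → no match
iv → match
v → match
vi → match
vii → match
viii → match

ii, iv, v, vi, vii, viii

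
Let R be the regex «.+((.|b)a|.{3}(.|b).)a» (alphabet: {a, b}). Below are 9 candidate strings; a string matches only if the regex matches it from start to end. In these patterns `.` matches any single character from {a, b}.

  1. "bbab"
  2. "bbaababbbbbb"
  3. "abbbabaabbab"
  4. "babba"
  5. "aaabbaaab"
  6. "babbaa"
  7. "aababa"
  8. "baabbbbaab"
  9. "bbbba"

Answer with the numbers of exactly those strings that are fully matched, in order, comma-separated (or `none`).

1 → no match — must end with "a"
2 → no match — must end with "a"
3 → no match — must end with "a"
4 → no match
5 → no match — must end with "a"
6 → match
7 → no match
8 → no match — must end with "a"
9 → no match

6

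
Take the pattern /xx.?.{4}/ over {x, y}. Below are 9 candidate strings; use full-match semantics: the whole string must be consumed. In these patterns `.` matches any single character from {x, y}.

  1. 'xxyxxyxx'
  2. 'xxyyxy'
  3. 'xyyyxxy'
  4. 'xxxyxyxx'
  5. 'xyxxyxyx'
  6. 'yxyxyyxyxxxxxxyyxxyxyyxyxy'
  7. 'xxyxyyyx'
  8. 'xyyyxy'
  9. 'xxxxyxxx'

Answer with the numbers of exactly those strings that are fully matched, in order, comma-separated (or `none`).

2

1 → no match
2 → match
3 → no match — must start with 'xx'
4 → no match
5 → no match — must start with 'xx'
6 → no match — must start with 'xx'
7 → no match
8 → no match — must start with 'xx'
9 → no match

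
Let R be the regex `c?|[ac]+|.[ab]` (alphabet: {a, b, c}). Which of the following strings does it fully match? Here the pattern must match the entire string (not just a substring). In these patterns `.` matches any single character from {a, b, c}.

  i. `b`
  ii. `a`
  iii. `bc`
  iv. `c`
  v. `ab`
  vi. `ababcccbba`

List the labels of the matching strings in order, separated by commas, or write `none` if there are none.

ii, iv, v

i → no match
ii → match
iii → no match
iv → match
v → match
vi → no match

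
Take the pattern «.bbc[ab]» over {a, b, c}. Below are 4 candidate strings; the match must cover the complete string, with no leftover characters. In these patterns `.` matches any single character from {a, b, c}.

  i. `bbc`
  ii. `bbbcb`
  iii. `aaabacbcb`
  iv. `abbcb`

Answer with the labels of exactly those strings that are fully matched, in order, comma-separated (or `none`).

ii, iv

i → no match
ii → match
iii → no match
iv → match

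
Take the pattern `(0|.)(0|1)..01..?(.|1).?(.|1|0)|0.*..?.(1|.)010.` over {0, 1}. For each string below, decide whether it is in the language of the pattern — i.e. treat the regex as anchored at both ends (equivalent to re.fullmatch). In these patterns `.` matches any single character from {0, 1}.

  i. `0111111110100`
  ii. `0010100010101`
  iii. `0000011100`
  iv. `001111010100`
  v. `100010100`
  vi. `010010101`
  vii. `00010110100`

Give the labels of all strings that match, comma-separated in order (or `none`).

i, ii, iii, iv, vi, vii

i → match
ii → match
iii → match
iv → match
v → no match
vi → match
vii → match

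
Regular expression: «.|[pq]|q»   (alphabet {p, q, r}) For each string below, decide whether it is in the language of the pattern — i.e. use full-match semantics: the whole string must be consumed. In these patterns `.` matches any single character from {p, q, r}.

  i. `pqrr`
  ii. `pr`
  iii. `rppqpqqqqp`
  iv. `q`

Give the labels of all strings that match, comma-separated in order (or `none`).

iv

i → no match
ii → no match
iii → no match
iv → match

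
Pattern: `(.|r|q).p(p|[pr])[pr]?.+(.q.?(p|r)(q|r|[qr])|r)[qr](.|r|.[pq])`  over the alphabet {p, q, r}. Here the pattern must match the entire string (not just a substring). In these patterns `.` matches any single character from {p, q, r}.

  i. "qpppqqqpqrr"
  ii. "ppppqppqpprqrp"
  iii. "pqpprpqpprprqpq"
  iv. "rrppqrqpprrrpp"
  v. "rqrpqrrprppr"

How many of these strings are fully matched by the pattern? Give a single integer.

4

i → match
ii → match
iii → match
iv → match
v → no match
Total matched: 4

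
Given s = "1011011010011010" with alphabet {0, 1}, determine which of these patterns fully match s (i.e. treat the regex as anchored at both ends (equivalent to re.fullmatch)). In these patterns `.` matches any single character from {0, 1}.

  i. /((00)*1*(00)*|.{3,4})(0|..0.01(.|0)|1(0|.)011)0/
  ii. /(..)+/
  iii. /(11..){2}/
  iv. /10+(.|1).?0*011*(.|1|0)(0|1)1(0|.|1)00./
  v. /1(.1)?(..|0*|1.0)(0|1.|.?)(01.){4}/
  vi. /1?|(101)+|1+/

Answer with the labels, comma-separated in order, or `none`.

ii, v

i → no match
ii → match
iii → no match — must start with "11"
iv → no match
v → match
vi → no match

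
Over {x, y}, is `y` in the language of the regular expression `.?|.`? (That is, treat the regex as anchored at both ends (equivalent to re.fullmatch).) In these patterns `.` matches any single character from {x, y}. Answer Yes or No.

Yes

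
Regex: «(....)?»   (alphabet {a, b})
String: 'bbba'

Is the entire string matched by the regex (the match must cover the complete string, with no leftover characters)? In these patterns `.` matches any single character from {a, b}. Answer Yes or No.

Yes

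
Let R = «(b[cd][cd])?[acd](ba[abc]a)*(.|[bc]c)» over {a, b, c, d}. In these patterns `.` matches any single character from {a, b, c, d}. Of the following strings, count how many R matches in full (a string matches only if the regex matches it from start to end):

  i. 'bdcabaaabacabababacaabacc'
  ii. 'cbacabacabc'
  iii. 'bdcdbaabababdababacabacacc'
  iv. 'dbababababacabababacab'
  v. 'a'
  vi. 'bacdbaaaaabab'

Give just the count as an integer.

2

i → no match
ii → match
iii → no match
iv → match
v → no match
vi → no match
Total matched: 2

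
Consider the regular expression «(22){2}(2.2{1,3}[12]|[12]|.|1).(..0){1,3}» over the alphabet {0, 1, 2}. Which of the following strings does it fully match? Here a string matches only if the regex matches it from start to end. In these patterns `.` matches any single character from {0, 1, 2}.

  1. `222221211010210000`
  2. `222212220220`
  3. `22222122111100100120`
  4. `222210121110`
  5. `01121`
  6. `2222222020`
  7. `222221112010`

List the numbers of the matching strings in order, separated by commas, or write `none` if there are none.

1 → match
2 → match
3 → no match
4 → no match
5 → no match — must start with `22`
6 → no match
7 → no match

1, 2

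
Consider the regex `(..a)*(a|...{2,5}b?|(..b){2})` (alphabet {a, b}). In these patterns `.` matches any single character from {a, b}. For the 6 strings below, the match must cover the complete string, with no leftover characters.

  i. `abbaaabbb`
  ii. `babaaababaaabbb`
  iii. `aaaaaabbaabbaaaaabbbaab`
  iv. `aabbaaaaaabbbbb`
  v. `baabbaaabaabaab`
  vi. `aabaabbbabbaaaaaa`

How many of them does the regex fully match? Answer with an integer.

0

i → no match
ii → no match
iii → no match
iv → no match
v → no match
vi → no match
Total matched: 0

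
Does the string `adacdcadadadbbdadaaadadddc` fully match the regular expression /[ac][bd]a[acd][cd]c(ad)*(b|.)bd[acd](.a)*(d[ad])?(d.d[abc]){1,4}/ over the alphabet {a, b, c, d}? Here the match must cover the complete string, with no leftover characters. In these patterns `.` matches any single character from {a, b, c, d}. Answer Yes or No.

Yes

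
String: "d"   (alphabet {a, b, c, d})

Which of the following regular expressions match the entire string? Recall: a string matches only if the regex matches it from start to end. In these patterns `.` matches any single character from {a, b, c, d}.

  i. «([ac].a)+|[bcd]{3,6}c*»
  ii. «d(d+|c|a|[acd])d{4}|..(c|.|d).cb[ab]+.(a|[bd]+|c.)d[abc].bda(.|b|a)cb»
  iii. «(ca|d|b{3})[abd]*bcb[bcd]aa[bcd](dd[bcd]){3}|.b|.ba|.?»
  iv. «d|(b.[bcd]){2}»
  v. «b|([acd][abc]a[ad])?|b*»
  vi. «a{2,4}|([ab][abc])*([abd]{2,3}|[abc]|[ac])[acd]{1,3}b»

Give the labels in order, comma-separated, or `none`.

i → no match
ii → no match
iii → match
iv → match
v → no match
vi → no match

iii, iv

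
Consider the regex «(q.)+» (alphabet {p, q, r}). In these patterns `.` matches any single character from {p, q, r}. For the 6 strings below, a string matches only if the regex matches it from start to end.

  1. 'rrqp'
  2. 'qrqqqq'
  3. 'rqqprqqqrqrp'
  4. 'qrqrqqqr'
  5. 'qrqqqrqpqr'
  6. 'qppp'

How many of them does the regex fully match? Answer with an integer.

3

1 → no match — must start with 'q'
2 → match
3 → no match — must start with 'q'
4 → match
5 → match
6 → no match
Total matched: 3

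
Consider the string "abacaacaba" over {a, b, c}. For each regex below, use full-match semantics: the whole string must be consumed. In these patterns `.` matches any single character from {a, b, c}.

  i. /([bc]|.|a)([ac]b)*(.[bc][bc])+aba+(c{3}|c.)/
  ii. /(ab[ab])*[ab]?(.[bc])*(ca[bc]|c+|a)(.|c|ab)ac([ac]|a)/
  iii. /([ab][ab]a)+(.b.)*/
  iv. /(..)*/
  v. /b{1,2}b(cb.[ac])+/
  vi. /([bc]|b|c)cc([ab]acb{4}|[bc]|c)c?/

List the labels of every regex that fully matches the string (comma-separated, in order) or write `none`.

iv

i → no match
ii → no match
iii → no match
iv → match
v → no match — must start with "b"
vi → no match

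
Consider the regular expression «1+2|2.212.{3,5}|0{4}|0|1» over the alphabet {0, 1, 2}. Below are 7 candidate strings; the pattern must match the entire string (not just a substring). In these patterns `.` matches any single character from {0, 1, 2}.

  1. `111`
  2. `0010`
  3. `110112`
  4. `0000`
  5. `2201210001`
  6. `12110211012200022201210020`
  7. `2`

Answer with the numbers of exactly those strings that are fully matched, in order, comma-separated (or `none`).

4

1 → no match
2 → no match
3 → no match
4 → match
5 → no match
6 → no match
7 → no match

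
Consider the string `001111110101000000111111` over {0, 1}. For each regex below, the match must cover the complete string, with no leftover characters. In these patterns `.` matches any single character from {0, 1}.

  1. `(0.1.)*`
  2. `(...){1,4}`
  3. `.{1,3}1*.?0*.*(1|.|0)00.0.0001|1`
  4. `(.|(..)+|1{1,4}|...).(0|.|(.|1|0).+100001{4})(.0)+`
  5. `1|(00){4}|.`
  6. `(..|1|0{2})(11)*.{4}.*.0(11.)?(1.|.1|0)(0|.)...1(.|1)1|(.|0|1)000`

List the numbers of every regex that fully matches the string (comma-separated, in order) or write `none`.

6

1 → no match
2 → no match
3 → no match
4 → no match — must end with `0`
5 → no match
6 → match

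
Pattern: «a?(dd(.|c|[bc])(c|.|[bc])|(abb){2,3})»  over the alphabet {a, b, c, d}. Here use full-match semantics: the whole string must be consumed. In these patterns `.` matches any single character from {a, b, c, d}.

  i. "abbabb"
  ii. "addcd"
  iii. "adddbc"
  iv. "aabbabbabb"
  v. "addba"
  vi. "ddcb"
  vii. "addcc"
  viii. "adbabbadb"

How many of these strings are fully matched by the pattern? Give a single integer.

6

i. "abbabb" → match
ii. "addcd" → match
iii. "adddbc" → no match
iv. "aabbabbabb" → match
v. "addba" → match
vi. "ddcb" → match
vii. "addcc" → match
viii. "adbabbadb" → no match
Total matched: 6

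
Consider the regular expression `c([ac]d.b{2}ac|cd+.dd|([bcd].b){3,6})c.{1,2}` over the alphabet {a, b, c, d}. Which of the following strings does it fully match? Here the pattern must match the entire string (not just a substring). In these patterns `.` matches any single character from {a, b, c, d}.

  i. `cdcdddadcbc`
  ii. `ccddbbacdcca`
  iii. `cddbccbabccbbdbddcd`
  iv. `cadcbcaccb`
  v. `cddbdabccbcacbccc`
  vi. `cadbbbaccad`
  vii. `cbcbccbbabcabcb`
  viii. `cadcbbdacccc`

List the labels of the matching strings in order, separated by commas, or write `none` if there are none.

vi, vii

i → no match
ii → no match
iii → no match
iv → no match
v → no match
vi → match
vii → match
viii → no match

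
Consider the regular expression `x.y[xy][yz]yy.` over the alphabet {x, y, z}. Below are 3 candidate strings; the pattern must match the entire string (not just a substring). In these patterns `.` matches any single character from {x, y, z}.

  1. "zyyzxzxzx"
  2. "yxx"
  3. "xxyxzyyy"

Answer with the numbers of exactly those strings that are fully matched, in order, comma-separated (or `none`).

1 → no match — must start with "x"
2 → no match — must start with "x"
3 → match

3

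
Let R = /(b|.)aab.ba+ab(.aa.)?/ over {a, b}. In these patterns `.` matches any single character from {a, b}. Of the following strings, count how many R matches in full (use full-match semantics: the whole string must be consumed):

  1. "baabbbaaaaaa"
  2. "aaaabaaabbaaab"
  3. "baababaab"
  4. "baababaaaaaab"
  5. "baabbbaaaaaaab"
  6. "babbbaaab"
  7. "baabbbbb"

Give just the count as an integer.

3

1 → no match
2 → no match
3 → match
4 → match
5 → match
6 → no match
7 → no match
Total matched: 3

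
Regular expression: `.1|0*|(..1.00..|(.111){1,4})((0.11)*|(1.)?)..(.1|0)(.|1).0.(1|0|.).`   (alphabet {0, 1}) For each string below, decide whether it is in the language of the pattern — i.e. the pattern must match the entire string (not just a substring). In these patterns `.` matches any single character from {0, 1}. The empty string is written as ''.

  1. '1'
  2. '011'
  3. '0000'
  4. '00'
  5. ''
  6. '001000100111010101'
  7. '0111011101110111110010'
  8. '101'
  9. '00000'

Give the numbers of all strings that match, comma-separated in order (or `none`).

1. '1' → no match
2. '011' → no match
3. '0000' → match
4. '00' → match
5. '' → match
6 → match
7 → match
8. '101' → no match
9. '00000' → match

3, 4, 5, 6, 7, 9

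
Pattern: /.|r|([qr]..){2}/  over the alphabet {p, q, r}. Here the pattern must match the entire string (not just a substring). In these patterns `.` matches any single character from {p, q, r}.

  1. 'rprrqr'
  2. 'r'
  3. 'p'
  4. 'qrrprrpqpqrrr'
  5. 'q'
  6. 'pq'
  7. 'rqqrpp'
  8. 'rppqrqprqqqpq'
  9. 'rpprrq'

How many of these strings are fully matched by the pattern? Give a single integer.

6

1 → match
2 → match
3 → match
4 → no match
5 → match
6 → no match
7 → match
8 → no match
9 → match
Total matched: 6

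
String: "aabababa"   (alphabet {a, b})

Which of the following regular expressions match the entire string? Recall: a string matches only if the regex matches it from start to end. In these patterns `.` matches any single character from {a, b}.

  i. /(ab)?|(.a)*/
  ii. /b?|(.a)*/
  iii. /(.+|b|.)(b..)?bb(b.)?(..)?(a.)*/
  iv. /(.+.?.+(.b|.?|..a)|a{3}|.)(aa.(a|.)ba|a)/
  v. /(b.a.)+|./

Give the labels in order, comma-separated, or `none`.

i → match
ii → match
iii → no match
iv → match
v → no match

i, ii, iv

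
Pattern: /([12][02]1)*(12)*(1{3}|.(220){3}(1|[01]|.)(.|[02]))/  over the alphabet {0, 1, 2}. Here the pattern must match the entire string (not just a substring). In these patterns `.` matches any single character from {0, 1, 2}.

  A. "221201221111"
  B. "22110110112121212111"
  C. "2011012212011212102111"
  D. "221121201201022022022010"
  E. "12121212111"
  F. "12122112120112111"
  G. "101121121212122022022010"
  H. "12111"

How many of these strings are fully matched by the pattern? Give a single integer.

7

A. "221201221111" → match
B → match
C → no match
D → match
E. "12121212111" → match
F → match
G → match
H. "12111" → match
Total matched: 7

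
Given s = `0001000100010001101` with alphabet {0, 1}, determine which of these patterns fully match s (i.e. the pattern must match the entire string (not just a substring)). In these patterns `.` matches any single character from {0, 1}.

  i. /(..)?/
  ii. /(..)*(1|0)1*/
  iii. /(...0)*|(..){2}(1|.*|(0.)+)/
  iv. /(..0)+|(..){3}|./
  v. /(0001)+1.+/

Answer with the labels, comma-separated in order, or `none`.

i → no match
ii → match
iii → match
iv → no match
v → match

ii, iii, v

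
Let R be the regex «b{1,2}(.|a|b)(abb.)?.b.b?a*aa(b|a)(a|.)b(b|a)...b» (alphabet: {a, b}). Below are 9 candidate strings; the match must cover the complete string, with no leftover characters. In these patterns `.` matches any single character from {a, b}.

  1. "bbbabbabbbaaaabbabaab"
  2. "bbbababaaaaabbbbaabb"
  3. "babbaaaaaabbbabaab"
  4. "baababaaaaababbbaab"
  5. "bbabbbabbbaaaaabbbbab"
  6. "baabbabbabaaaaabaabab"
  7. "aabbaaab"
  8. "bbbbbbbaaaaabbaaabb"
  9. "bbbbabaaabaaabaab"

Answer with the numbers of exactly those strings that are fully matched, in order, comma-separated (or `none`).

1 → match
2 → match
3 → match
4 → match
5 → match
6 → match
7 → no match — must start with "b"
8 → match
9 → no match

1, 2, 3, 4, 5, 6, 8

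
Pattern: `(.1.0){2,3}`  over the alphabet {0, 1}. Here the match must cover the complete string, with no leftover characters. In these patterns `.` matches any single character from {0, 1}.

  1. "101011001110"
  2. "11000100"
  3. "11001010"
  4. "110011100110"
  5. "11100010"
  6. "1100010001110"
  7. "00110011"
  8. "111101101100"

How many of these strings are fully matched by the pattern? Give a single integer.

1 → no match
2 → match
3 → no match
4 → match
5 → no match
6 → no match
7 → no match — must end with "0"
8 → no match
Total matched: 2

2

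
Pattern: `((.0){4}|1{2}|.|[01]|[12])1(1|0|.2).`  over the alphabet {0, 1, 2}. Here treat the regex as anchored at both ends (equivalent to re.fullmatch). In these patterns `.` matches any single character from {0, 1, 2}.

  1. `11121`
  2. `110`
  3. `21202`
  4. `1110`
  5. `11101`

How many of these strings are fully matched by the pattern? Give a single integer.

1 → match
2 → no match
3 → no match
4 → match
5 → match
Total matched: 3

3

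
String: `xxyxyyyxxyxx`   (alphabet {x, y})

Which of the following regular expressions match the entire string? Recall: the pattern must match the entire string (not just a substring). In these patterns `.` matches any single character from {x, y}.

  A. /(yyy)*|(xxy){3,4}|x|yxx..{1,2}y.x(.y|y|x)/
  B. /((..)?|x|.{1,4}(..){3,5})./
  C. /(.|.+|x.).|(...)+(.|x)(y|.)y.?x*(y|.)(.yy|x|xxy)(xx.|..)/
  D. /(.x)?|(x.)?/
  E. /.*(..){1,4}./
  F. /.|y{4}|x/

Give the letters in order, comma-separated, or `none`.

B, C, E

A → no match
B → match
C → match
D → no match
E → match
F → no match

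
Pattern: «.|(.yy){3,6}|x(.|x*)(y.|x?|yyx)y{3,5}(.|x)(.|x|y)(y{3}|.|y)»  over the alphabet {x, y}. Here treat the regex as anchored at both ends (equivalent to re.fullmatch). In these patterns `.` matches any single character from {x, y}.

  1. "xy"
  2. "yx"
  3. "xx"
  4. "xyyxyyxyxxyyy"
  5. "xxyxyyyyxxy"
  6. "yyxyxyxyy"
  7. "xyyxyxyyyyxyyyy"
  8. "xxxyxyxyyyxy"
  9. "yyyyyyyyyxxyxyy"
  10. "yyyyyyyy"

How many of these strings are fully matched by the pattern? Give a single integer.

1 → no match
2 → no match
3 → no match
4 → no match
5 → match
6 → no match
7 → no match
8 → no match
9 → no match
10 → no match
Total matched: 1

1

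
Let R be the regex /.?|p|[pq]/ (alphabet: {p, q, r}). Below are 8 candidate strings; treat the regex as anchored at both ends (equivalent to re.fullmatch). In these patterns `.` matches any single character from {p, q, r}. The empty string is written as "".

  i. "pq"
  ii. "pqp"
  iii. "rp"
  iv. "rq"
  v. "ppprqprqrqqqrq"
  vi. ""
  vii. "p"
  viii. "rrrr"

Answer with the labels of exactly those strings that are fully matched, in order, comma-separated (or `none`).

i → no match
ii → no match
iii → no match
iv → no match
v → no match
vi → match
vii → match
viii → no match

vi, vii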